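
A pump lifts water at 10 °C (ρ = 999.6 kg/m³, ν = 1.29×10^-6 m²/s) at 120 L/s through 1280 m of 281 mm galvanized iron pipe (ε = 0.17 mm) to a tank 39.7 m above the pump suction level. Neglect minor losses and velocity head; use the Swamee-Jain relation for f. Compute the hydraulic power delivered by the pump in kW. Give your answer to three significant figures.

V = 4Q/(πD²) = 1.935 m/s; Re = 4.21×10^5; ε/D = 6.05×10^-4; f = 0.01855
h_f = f(L/D)V²/2g = 16.13 m
Total head H = z + h_f = 39.7 + 16.13 = 55.83 m
P_hyd = ρgQH = 999.6·9.81·0.120·55.83 = 65.69 kW

P_hyd ≈ 65.7 kW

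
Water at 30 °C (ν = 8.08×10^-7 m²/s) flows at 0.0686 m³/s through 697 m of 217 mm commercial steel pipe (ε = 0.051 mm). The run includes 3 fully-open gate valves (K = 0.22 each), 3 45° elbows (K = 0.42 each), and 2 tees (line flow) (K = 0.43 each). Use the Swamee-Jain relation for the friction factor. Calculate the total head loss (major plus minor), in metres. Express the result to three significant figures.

V = 4Q/(πD²) = 1.855 m/s; V²/2g = 0.1754 m
Re = 4.98×10^5, ε/D = 2.35×10^-4 → f = 0.01583 (Swamee-Jain)
Major: h_f = f(L/D)·V²/2g = 0.01583·3212·0.1754 = 8.919 m
Minor: ΣK = 2.78; h_m = ΣK·V²/2g = 0.4875 m
Total H_L = 8.919 + 0.4875 = 9.406 m

H_L ≈ 9.41 m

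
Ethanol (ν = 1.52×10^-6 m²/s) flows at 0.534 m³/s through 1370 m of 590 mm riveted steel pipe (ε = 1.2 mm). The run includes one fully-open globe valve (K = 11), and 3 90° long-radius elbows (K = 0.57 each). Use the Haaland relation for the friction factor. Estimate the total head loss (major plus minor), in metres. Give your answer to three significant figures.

H_L ≈ 13.2 m

V = 4Q/(πD²) = 1.953 m/s; V²/2g = 0.1944 m
Re = 7.58×10^5, ε/D = 0.00203 → f = 0.02378 (Haaland)
Major: h_f = f(L/D)·V²/2g = 0.02378·2322·0.1944 = 10.74 m
Minor: ΣK = 12.7; h_m = ΣK·V²/2g = 2.471 m
Total H_L = 10.74 + 2.471 = 13.21 m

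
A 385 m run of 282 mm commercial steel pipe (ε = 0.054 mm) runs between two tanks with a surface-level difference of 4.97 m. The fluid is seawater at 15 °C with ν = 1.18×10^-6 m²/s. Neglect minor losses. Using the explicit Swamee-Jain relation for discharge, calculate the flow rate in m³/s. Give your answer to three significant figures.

Swamee-Jain (Type II): Q = -0.965·√(gD⁵h_f/L)·ln[ε/(3.7D) + √(3.17ν²L/(gD³h_f))]
√(gD⁵h_f/L) = √(9.81·0.282⁵·4.97/385) = 0.01503
ε/(3.7D) = 5.18×10^-5; √(3.17ν²L/(gD³h_f)) = 3.94×10^-5
Q = -0.965·0.01503·ln(9.118×10^-5) = 0.1349 m³/s
Check: V = 2.16 m/s, Re = 5.16×10^5, f = 0.01539, h_f = 5.00 m ≈ 4.97 m ✓

Q ≈ 0.135 m³/s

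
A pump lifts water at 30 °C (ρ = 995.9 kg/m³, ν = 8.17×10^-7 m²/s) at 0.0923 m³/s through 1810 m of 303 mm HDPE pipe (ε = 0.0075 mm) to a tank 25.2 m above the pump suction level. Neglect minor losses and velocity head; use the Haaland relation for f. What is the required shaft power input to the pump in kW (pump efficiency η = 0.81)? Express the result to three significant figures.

V = 4Q/(πD²) = 1.280 m/s; Re = 4.75×10^5; ε/D = 2.48×10^-5; f = 0.01347
h_f = f(L/D)V²/2g = 6.720 m
Total head H = z + h_f = 25.2 + 6.720 = 31.92 m
P_hyd = ρgQH = 995.9·9.81·0.0923·31.92 = 28.78 kW
P_shaft = P_hyd/η = 28.78/0.81 = 35.54 kW

P_shaft ≈ 35.5 kW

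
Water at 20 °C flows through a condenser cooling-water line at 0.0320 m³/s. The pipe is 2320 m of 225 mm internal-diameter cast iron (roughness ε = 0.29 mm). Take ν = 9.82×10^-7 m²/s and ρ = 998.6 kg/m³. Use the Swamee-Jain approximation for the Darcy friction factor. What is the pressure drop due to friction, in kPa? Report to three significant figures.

Δp ≈ 74.6 kPa

V = 4Q/(πD²) = 4·0.0320/(π·0.225²) = 0.8048 m/s
Re = VD/ν = 0.8048·0.225/9.82×10^-7 = 1.84×10^5 → turbulent
ε/D = 0.29/225 = 0.00129
Swamee-Jain: f = 0.02236
h_f = f(L/D)V²/(2g) = 0.02236·(2320/0.225)·0.8048²/(2·9.81) = 7.611 m
Δp = ρg·h_f = 998.6·9.81·7.611 = 74.56 kPa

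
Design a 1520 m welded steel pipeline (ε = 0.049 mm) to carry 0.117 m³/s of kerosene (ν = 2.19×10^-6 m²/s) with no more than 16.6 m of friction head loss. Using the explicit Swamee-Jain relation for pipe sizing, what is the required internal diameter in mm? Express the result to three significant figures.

Swamee-Jain (Type III): D = 0.66·[ε^1.25·(LQ²/(gh_f))^4.75 + ν·Q^9.4·(L/(gh_f))^5.2]^0.04
LQ²/(gh_f) = 0.1278; L/(gh_f) = 9.334
Term 1 = ε^1.25·(…)^4.75 = 2.34×10^-10; Term 2 = ν·Q^9.4·(…)^5.2 = 4.22×10^-10
D = 0.66·(2.34×10^-10 + 4.22×10^-10)^0.04 = 0.2833 m = 283 mm
Check: V = 1.86 m/s, Re = 2.40×10^5, f = 0.01653, h_f = 15.6 m ≈ 16.6 m ✓

D ≈ 283 mm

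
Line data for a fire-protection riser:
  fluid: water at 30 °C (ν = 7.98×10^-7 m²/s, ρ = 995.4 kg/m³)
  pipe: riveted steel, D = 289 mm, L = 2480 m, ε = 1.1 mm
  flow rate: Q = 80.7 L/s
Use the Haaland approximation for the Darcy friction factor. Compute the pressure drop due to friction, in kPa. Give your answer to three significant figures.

V = 4Q/(πD²) = 4·0.0807/(π·0.289²) = 1.230 m/s
Re = VD/ν = 1.230·0.289/7.98×10^-7 = 4.46×10^5 → turbulent
ε/D = 1.1/289 = 0.00381
Haaland: f = 0.02830
h_f = f(L/D)V²/(2g) = 0.02830·(2480/0.289)·1.230²/(2·9.81) = 18.73 m
Δp = ρg·h_f = 995.4·9.81·18.73 = 182.9 kPa

Δp ≈ 183 kPa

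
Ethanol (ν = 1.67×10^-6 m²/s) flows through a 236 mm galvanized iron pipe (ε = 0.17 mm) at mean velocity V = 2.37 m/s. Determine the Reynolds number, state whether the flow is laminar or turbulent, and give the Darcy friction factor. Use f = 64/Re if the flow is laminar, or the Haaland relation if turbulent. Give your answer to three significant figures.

Re ≈ 3.35×10^5; turbulent; f ≈ 0.0191

Re = VD/ν = 2.370·0.236/1.67×10^-6 = 3.35×10^5
Re > 4000 → turbulent; ε/D = 7.20×10^-4
Haaland: f = 0.01915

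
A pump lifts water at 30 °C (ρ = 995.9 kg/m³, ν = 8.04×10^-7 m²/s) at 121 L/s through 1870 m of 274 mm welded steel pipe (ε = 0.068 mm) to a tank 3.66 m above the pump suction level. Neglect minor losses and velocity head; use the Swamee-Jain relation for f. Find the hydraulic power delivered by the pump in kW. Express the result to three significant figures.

V = 4Q/(πD²) = 2.052 m/s; Re = 6.99×10^5; ε/D = 2.48×10^-4; f = 0.01558
h_f = f(L/D)V²/2g = 22.82 m
Total head H = z + h_f = 3.66 + 22.82 = 26.48 m
P_hyd = ρgQH = 995.9·9.81·0.121·26.48 = 31.30 kW

P_hyd ≈ 31.3 kW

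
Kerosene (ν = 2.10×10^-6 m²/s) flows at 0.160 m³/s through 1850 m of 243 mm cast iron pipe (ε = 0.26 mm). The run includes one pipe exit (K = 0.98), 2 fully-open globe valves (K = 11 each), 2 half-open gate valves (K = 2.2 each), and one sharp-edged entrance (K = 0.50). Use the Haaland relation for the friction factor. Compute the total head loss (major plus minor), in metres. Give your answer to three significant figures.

H_L ≈ 112 m

V = 4Q/(πD²) = 3.450 m/s; V²/2g = 0.6066 m
Re = 3.99×10^5, ε/D = 0.00107 → f = 0.02062 (Haaland)
Major: h_f = f(L/D)·V²/2g = 0.02062·7613·0.6066 = 95.24 m
Minor: ΣK = 27.9; h_m = ΣK·V²/2g = 16.91 m
Total H_L = 95.24 + 16.91 = 112.2 m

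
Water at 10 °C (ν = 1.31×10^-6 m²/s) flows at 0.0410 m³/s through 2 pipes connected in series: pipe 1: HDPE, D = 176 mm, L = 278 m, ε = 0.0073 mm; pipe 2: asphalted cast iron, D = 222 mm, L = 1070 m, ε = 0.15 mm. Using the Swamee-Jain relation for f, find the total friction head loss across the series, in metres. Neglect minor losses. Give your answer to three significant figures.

Pipe 1: V = 1.685 m/s, Re = 2.26×10^5, ε/D = 4.15×10^-5, f = 0.01556, h_1 = f(L/D)V²/2g = 3.559 m
Pipe 2: V = 1.059 m/s, Re = 1.80×10^5, ε/D = 6.76×10^-4, f = 0.01997, h_2 = f(L/D)V²/2g = 5.505 m
Series → Q common, losses add: H = Σh = 9.064 m

H ≈ 9.06 m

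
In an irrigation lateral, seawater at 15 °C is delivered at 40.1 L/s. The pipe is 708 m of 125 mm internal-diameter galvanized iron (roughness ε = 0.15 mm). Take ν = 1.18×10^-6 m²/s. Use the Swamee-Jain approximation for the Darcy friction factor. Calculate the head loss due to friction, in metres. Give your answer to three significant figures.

h_f ≈ 66.0 m

V = 4Q/(πD²) = 4·0.0401/(π·0.125²) = 3.268 m/s
Re = VD/ν = 3.268·0.125/1.18×10^-6 = 3.46×10^5 → turbulent
ε/D = 0.15/125 = 0.00120
Swamee-Jain: f = 0.02142
h_f = f(L/D)V²/(2g) = 0.02142·(708/0.125)·3.268²/(2·9.81) = 66.04 m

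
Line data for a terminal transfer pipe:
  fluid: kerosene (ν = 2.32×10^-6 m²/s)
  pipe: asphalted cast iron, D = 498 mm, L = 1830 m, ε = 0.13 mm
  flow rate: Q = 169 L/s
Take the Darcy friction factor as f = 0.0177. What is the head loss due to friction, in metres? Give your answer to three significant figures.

h_f ≈ 2.50 m

V = 4Q/(πD²) = 4·0.169/(π·0.498²) = 0.8676 m/s
h_f = f(L/D)V²/(2g) = 0.01770·(1830/0.498)·0.8676²/(2·9.81) = 2.496 m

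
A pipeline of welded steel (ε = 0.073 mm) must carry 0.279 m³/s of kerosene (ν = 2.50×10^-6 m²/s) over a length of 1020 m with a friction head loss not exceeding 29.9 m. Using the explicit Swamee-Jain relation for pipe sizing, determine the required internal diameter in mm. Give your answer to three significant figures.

Swamee-Jain (Type III): D = 0.66·[ε^1.25·(LQ²/(gh_f))^4.75 + ν·Q^9.4·(L/(gh_f))^5.2]^0.04
LQ²/(gh_f) = 0.2707; L/(gh_f) = 3.477
Term 1 = ε^1.25·(…)^4.75 = 1.36×10^-8; Term 2 = ν·Q^9.4·(…)^5.2 = 1.00×10^-8
D = 0.66·(1.36×10^-8 + 1.00×10^-8)^0.04 = 0.3269 m = 327 mm
Check: V = 3.32 m/s, Re = 4.35×10^5, f = 0.01591, h_f = 27.9 m ≈ 29.9 m ✓

D ≈ 327 mm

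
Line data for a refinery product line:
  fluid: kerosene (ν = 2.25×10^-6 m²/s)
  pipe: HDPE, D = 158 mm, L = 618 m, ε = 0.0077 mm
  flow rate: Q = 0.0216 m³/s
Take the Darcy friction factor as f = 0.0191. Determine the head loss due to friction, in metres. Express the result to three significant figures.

V = 4Q/(πD²) = 4·0.0216/(π·0.158²) = 1.102 m/s
h_f = f(L/D)V²/(2g) = 0.01910·(618/0.158)·1.102²/(2·9.81) = 4.621 m

h_f ≈ 4.62 m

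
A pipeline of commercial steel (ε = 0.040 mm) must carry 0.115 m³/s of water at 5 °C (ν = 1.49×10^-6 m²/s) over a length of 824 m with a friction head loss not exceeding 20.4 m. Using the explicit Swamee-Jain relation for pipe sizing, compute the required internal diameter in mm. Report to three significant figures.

D ≈ 236 mm

Swamee-Jain (Type III): D = 0.66·[ε^1.25·(LQ²/(gh_f))^4.75 + ν·Q^9.4·(L/(gh_f))^5.2]^0.04
LQ²/(gh_f) = 0.05445; L/(gh_f) = 4.117
Term 1 = ε^1.25·(…)^4.75 = 3.15×10^-12; Term 2 = ν·Q^9.4·(…)^5.2 = 3.47×10^-12
D = 0.66·(3.15×10^-12 + 3.47×10^-12)^0.04 = 0.2357 m = 236 mm
Check: V = 2.64 m/s, Re = 4.17×10^5, f = 0.01549, h_f = 19.2 m ≈ 20.4 m ✓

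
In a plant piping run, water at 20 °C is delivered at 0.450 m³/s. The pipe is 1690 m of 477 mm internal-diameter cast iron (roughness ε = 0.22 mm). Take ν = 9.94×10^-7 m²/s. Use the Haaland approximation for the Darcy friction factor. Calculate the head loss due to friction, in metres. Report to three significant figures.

V = 4Q/(πD²) = 4·0.450/(π·0.477²) = 2.518 m/s
Re = VD/ν = 2.518·0.477/9.94×10^-7 = 1.21×10^6 → turbulent
ε/D = 0.22/477 = 4.61×10^-4
Haaland: f = 0.01682
h_f = f(L/D)V²/(2g) = 0.01682·(1690/0.477)·2.518²/(2·9.81) = 19.26 m

h_f ≈ 19.3 m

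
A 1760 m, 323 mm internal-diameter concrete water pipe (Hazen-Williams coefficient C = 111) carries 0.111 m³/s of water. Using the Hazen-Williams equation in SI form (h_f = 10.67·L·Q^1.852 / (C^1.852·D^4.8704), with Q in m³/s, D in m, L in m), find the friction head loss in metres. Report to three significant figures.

h_f ≈ 12.8 m

h_f = 10.67·1760·0.111^1.852 / (111^1.852·0.323^4.8704) = 12.82 m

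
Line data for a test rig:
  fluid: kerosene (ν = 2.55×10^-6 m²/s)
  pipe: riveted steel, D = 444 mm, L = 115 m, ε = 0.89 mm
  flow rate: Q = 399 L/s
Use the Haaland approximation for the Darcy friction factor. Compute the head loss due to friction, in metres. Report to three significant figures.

h_f ≈ 2.09 m

V = 4Q/(πD²) = 4·0.399/(π·0.444²) = 2.577 m/s
Re = VD/ν = 2.577·0.444/2.55×10^-6 = 4.49×10^5 → turbulent
ε/D = 0.89/444 = 0.00200
Haaland: f = 0.02384
h_f = f(L/D)V²/(2g) = 0.02384·(115/0.444)·2.577²/(2·9.81) = 2.090 m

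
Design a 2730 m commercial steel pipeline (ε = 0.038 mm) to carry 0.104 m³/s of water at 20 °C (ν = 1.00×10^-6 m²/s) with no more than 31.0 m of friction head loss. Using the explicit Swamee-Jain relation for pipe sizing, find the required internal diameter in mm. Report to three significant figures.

D ≈ 263 mm

Swamee-Jain (Type III): D = 0.66·[ε^1.25·(LQ²/(gh_f))^4.75 + ν·Q^9.4·(L/(gh_f))^5.2]^0.04
LQ²/(gh_f) = 0.09710; L/(gh_f) = 8.977
Term 1 = ε^1.25·(…)^4.75 = 4.61×10^-11; Term 2 = ν·Q^9.4·(…)^5.2 = 5.20×10^-11
D = 0.66·(4.61×10^-11 + 5.20×10^-11)^0.04 = 0.2626 m = 263 mm
Check: V = 1.92 m/s, Re = 5.04×10^5, f = 0.01495, h_f = 29.2 m ≈ 31.0 m ✓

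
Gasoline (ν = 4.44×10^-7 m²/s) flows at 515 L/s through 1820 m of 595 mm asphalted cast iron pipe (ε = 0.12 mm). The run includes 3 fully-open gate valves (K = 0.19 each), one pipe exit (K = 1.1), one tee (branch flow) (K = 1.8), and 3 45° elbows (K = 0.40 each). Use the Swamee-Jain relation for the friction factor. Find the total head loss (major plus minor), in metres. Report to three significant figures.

H_L ≈ 8.43 m

V = 4Q/(πD²) = 1.852 m/s; V²/2g = 0.1749 m
Re = 2.48×10^6, ε/D = 2.02×10^-4 → f = 0.01424 (Swamee-Jain)
Major: h_f = f(L/D)·V²/2g = 0.01424·3059·0.1749 = 7.617 m
Minor: ΣK = 4.67; h_m = ΣK·V²/2g = 0.8166 m
Total H_L = 7.617 + 0.8166 = 8.433 m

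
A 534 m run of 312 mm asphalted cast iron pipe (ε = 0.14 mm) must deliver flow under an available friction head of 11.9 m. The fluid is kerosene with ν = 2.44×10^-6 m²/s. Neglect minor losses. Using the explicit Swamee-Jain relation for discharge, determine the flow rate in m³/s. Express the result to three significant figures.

Swamee-Jain (Type II): Q = -0.965·√(gD⁵h_f/L)·ln[ε/(3.7D) + √(3.17ν²L/(gD³h_f))]
√(gD⁵h_f/L) = √(9.81·0.312⁵·11.9/534) = 0.02542
ε/(3.7D) = 1.21×10^-4; √(3.17ν²L/(gD³h_f)) = 5.33×10^-5
Q = -0.965·0.02542·ln(1.746×10^-4) = 0.2123 m³/s
Check: V = 2.78 m/s, Re = 3.55×10^5, f = 0.01781, h_f = 12.0 m ≈ 11.9 m ✓

Q ≈ 0.212 m³/s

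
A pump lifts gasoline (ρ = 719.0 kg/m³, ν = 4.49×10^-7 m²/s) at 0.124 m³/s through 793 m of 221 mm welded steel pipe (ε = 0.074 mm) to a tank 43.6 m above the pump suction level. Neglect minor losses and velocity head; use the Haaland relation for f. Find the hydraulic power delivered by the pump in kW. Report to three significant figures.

V = 4Q/(πD²) = 3.233 m/s; Re = 1.59×10^6; ε/D = 3.35×10^-4; f = 0.01570
h_f = f(L/D)V²/2g = 30.00 m
Total head H = z + h_f = 43.6 + 30.00 = 73.60 m
P_hyd = ρgQH = 719.0·9.81·0.124·73.60 = 64.38 kW

P_hyd ≈ 64.4 kW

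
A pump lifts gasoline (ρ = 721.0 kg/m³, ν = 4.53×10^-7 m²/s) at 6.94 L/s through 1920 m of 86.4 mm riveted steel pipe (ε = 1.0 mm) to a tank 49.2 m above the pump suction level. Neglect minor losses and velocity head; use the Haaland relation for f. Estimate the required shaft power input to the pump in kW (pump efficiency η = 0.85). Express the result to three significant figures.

V = 4Q/(πD²) = 1.184 m/s; Re = 2.26×10^5; ε/D = 0.0116; f = 0.04016
h_f = f(L/D)V²/2g = 63.73 m
Total head H = z + h_f = 49.2 + 63.73 = 112.9 m
P_hyd = ρgQH = 721.0·9.81·0.00694·112.9 = 5.543 kW
P_shaft = P_hyd/η = 5.543/0.85 = 6.522 kW

P_shaft ≈ 6.52 kW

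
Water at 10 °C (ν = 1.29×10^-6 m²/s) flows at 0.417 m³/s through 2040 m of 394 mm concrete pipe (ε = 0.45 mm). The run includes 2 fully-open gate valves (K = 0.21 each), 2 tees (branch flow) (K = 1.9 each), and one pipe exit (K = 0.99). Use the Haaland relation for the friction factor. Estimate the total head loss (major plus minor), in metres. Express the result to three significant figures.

V = 4Q/(πD²) = 3.420 m/s; V²/2g = 0.5962 m
Re = 1.04×10^6, ε/D = 0.00114 → f = 0.02056 (Haaland)
Major: h_f = f(L/D)·V²/2g = 0.02056·5178·0.5962 = 63.47 m
Minor: ΣK = 5.21; h_m = ΣK·V²/2g = 3.106 m
Total H_L = 63.47 + 3.106 = 66.57 m

H_L ≈ 66.6 m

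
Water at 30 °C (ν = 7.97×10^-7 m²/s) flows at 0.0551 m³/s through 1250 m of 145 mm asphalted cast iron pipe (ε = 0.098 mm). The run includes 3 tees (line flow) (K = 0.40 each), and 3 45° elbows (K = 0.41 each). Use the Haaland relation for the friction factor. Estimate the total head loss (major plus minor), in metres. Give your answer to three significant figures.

V = 4Q/(πD²) = 3.337 m/s; V²/2g = 0.5675 m
Re = 6.07×10^5, ε/D = 6.76×10^-4 → f = 0.01850 (Haaland)
Major: h_f = f(L/D)·V²/2g = 0.01850·8621·0.5675 = 90.48 m
Minor: ΣK = 2.43; h_m = ΣK·V²/2g = 1.379 m
Total H_L = 90.48 + 1.379 = 91.86 m

H_L ≈ 91.9 m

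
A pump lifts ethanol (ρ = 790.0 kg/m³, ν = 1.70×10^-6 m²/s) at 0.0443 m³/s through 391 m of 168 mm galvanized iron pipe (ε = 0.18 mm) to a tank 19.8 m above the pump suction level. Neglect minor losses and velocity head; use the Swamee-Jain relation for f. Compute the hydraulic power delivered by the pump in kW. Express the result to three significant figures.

P_hyd ≈ 10.3 kW

V = 4Q/(πD²) = 1.998 m/s; Re = 1.97×10^5; ε/D = 0.00107; f = 0.02148
h_f = f(L/D)V²/2g = 10.18 m
Total head H = z + h_f = 19.8 + 10.18 = 29.98 m
P_hyd = ρgQH = 790.0·9.81·0.0443·29.98 = 10.29 kW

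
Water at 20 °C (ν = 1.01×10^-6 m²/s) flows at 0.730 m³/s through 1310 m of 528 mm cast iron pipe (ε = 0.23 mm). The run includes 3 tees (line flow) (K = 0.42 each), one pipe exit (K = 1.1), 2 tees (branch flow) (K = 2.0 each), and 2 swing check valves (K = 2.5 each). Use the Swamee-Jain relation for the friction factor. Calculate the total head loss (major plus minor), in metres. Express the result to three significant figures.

H_L ≈ 29.8 m

V = 4Q/(πD²) = 3.334 m/s; V²/2g = 0.5665 m
Re = 1.74×10^6, ε/D = 4.36×10^-4 → f = 0.01660 (Swamee-Jain)
Major: h_f = f(L/D)·V²/2g = 0.01660·2481·0.5665 = 23.33 m
Minor: ΣK = 11.4; h_m = ΣK·V²/2g = 6.436 m
Total H_L = 23.33 + 6.436 = 29.77 m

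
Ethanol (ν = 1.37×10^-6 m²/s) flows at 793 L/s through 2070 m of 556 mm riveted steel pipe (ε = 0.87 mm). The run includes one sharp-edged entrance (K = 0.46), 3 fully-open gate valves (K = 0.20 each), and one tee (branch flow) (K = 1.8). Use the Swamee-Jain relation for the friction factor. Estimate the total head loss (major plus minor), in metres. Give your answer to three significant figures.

V = 4Q/(πD²) = 3.266 m/s; V²/2g = 0.5437 m
Re = 1.33×10^6, ε/D = 0.00156 → f = 0.02220 (Swamee-Jain)
Major: h_f = f(L/D)·V²/2g = 0.02220·3723·0.5437 = 44.93 m
Minor: ΣK = 2.86; h_m = ΣK·V²/2g = 1.555 m
Total H_L = 44.93 + 1.555 = 46.49 m

H_L ≈ 46.5 m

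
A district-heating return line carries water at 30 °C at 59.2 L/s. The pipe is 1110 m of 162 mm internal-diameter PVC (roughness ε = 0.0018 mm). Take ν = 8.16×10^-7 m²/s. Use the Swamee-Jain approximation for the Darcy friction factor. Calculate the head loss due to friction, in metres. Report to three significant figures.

V = 4Q/(πD²) = 4·0.0592/(π·0.162²) = 2.872 m/s
Re = VD/ν = 2.872·0.162/8.16×10^-7 = 5.70×10^5 → turbulent
ε/D = 0.0018/162 = 1.11×10^-5
Swamee-Jain: f = 0.01298
h_f = f(L/D)V²/(2g) = 0.01298·(1110/0.162)·2.872²/(2·9.81) = 37.40 m

h_f ≈ 37.4 m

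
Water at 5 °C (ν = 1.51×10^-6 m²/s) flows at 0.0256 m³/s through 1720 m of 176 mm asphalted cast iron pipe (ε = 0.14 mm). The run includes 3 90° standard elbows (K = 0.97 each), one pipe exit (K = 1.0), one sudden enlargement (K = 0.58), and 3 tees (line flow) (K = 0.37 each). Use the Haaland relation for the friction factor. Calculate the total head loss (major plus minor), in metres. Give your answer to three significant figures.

H_L ≈ 11.8 m

V = 4Q/(πD²) = 1.052 m/s; V²/2g = 0.05644 m
Re = 1.23×10^5, ε/D = 7.95×10^-4 → f = 0.02082 (Haaland)
Major: h_f = f(L/D)·V²/2g = 0.02082·9773·0.05644 = 11.48 m
Minor: ΣK = 5.60; h_m = ΣK·V²/2g = 0.3160 m
Total H_L = 11.48 + 0.3160 = 11.80 m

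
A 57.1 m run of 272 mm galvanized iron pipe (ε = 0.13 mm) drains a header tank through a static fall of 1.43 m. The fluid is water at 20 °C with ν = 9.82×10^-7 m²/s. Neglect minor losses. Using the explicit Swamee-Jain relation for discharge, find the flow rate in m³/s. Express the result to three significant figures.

Q ≈ 0.162 m³/s

Swamee-Jain (Type II): Q = -0.965·√(gD⁵h_f/L)·ln[ε/(3.7D) + √(3.17ν²L/(gD³h_f))]
√(gD⁵h_f/L) = √(9.81·0.272⁵·1.43/57.1) = 0.01913
ε/(3.7D) = 1.29×10^-4; √(3.17ν²L/(gD³h_f)) = 2.49×10^-5
Q = -0.965·0.01913·ln(1.540×10^-4) = 0.1620 m³/s
Check: V = 2.79 m/s, Re = 7.72×10^5, f = 0.01730, h_f = 1.44 m ≈ 1.43 m ✓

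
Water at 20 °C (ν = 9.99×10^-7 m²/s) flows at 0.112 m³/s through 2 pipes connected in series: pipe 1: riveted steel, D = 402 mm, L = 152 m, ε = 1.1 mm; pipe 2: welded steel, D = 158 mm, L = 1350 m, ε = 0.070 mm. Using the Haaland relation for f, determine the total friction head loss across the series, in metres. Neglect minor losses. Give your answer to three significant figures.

Pipe 1: V = 0.8824 m/s, Re = 3.55×10^5, ε/D = 0.00274, f = 0.02592, h_1 = f(L/D)V²/2g = 0.3889 m
Pipe 2: V = 5.712 m/s, Re = 9.03×10^5, ε/D = 4.43×10^-4, f = 0.01682, h_2 = f(L/D)V²/2g = 239.0 m
Series → Q common, losses add: H = Σh = 239.4 m

H ≈ 239 m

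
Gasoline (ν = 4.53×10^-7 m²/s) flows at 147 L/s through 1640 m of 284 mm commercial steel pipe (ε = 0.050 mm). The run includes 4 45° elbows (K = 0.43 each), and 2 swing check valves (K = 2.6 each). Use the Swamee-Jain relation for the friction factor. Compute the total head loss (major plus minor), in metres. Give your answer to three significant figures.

H_L ≈ 24.4 m

V = 4Q/(πD²) = 2.321 m/s; V²/2g = 0.2745 m
Re = 1.45×10^6, ε/D = 1.76×10^-4 → f = 0.01421 (Swamee-Jain)
Major: h_f = f(L/D)·V²/2g = 0.01421·5775·0.2745 = 22.52 m
Minor: ΣK = 6.92; h_m = ΣK·V²/2g = 1.899 m
Total H_L = 22.52 + 1.899 = 24.42 m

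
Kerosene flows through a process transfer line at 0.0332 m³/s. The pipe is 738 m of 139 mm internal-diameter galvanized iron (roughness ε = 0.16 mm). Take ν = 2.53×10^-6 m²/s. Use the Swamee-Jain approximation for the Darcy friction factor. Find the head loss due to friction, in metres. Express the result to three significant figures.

h_f ≈ 29.2 m

V = 4Q/(πD²) = 4·0.0332/(π·0.139²) = 2.188 m/s
Re = VD/ν = 2.188·0.139/2.53×10^-6 = 1.20×10^5 → turbulent
ε/D = 0.16/139 = 0.00115
Swamee-Jain: f = 0.02251
h_f = f(L/D)V²/(2g) = 0.02251·(738/0.139)·2.188²/(2·9.81) = 29.16 m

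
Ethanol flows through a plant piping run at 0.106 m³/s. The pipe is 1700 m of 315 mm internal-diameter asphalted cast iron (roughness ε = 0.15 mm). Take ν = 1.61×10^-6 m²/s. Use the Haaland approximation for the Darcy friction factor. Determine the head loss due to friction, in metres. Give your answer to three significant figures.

h_f ≈ 9.20 m

V = 4Q/(πD²) = 4·0.106/(π·0.315²) = 1.360 m/s
Re = VD/ν = 1.360·0.315/1.61×10^-6 = 2.66×10^5 → turbulent
ε/D = 0.15/315 = 4.76×10^-4
Haaland: f = 0.01809
h_f = f(L/D)V²/(2g) = 0.01809·(1700/0.315)·1.360²/(2·9.81) = 9.204 m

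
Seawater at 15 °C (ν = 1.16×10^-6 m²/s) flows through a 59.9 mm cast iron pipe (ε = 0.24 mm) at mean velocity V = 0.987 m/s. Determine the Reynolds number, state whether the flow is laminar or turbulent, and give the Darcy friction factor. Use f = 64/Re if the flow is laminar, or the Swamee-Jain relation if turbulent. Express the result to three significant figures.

Re ≈ 5.10×10^4; turbulent; f ≈ 0.0308

Re = VD/ν = 0.9870·0.0599/1.16×10^-6 = 5.10×10^4
Re > 4000 → turbulent; ε/D = 0.00401
Swamee-Jain: f = 0.03080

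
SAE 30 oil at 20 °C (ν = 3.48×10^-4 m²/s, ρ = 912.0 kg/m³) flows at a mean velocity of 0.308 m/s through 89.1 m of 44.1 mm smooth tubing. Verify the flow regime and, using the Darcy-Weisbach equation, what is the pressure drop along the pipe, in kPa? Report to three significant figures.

Δp ≈ 143 kPa

Re = VD/ν = 0.308·0.04410/3.48×10^-4 = 39.0 → laminar (Re < 2300)
f = 64/Re = 1.640
h_f = f(L/D)V²/(2g) = 1.640·(89.1/0.04410)·0.308²/(2·9.81) = 16.02 m
Δp = ρg·h_f = 912.0·9.81·16.02 = 143.3 kPa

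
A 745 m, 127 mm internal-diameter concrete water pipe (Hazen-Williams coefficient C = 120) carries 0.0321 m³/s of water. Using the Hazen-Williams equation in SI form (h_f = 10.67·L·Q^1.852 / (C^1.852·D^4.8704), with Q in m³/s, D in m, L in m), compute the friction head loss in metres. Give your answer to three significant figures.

h_f ≈ 44.5 m

h_f = 10.67·745·0.0321^1.852 / (120^1.852·0.127^4.8704) = 44.52 m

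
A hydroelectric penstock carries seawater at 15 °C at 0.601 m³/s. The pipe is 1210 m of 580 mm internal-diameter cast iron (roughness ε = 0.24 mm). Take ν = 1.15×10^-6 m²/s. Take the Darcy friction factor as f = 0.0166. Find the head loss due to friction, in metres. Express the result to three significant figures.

V = 4Q/(πD²) = 4·0.601/(π·0.580²) = 2.275 m/s
h_f = f(L/D)V²/(2g) = 0.01660·(1210/0.580)·2.275²/(2·9.81) = 9.133 m

h_f ≈ 9.13 m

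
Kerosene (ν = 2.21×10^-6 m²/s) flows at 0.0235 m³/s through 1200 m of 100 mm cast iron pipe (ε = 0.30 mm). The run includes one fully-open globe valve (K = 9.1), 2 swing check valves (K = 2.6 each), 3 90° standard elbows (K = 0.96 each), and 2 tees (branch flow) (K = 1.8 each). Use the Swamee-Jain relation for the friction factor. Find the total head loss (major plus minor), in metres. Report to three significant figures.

V = 4Q/(πD²) = 2.992 m/s; V²/2g = 0.4563 m
Re = 1.35×10^5, ε/D = 0.00300 → f = 0.02736 (Swamee-Jain)
Major: h_f = f(L/D)·V²/2g = 0.02736·12000·0.4563 = 149.8 m
Minor: ΣK = 20.8; h_m = ΣK·V²/2g = 9.482 m
Total H_L = 149.8 + 9.482 = 159.3 m

H_L ≈ 159 m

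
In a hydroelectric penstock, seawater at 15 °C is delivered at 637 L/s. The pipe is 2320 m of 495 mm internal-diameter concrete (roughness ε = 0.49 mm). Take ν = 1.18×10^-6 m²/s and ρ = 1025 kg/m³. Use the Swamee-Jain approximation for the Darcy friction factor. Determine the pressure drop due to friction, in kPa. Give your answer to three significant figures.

V = 4Q/(πD²) = 4·0.637/(π·0.495²) = 3.310 m/s
Re = VD/ν = 3.310·0.495/1.18×10^-6 = 1.39×10^6 → turbulent
ε/D = 0.49/495 = 9.90×10^-4
Swamee-Jain: f = 0.01988
h_f = f(L/D)V²/(2g) = 0.01988·(2320/0.495)·3.310²/(2·9.81) = 52.04 m
Δp = ρg·h_f = 1025·9.81·52.04 = 523.3 kPa

Δp ≈ 523 kPa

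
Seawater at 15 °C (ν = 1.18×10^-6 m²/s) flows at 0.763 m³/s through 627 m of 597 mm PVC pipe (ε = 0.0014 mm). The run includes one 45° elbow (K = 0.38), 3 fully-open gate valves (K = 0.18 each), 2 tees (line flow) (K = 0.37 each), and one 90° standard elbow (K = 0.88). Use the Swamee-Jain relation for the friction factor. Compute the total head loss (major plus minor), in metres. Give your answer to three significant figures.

H_L ≈ 5.37 m

V = 4Q/(πD²) = 2.726 m/s; V²/2g = 0.3787 m
Re = 1.38×10^6, ε/D = 2.35×10^-6 → f = 0.01108 (Swamee-Jain)
Major: h_f = f(L/D)·V²/2g = 0.01108·1050·0.3787 = 4.405 m
Minor: ΣK = 2.54; h_m = ΣK·V²/2g = 0.9618 m
Total H_L = 4.405 + 0.9618 = 5.367 m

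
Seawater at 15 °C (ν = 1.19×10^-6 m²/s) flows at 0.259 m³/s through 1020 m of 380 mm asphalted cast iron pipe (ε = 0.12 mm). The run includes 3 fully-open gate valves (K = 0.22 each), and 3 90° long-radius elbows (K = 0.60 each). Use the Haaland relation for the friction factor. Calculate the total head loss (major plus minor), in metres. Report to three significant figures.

H_L ≈ 12.0 m

V = 4Q/(πD²) = 2.284 m/s; V²/2g = 0.2658 m
Re = 7.29×10^5, ε/D = 3.16×10^-4 → f = 0.01595 (Haaland)
Major: h_f = f(L/D)·V²/2g = 0.01595·2684·0.2658 = 11.38 m
Minor: ΣK = 2.46; h_m = ΣK·V²/2g = 0.6539 m
Total H_L = 11.38 + 0.6539 = 12.03 m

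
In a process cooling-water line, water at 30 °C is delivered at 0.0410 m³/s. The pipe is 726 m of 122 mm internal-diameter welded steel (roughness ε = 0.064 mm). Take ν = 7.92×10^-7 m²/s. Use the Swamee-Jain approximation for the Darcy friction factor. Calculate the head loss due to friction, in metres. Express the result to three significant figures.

h_f ≈ 66.6 m

V = 4Q/(πD²) = 4·0.0410/(π·0.122²) = 3.507 m/s
Re = VD/ν = 3.507·0.122/7.92×10^-7 = 5.40×10^5 → turbulent
ε/D = 0.064/122 = 5.25×10^-4
Swamee-Jain: f = 0.01786
h_f = f(L/D)V²/(2g) = 0.01786·(726/0.122)·3.507²/(2·9.81) = 66.65 m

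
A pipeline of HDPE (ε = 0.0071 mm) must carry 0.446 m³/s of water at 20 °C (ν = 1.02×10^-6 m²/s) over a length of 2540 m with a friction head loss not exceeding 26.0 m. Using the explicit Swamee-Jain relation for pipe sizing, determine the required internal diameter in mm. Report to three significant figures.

D ≈ 455 mm

Swamee-Jain (Type III): D = 0.66·[ε^1.25·(LQ²/(gh_f))^4.75 + ν·Q^9.4·(L/(gh_f))^5.2]^0.04
LQ²/(gh_f) = 1.981; L/(gh_f) = 9.958
Term 1 = ε^1.25·(…)^4.75 = 9.42×10^-6; Term 2 = ν·Q^9.4·(…)^5.2 = 8.00×10^-5
D = 0.66·(9.42×10^-6 + 8.00×10^-5)^0.04 = 0.4546 m = 455 mm
Check: V = 2.75 m/s, Re = 1.22×10^6, f = 0.01165, h_f = 25.0 m ≈ 26.0 m ✓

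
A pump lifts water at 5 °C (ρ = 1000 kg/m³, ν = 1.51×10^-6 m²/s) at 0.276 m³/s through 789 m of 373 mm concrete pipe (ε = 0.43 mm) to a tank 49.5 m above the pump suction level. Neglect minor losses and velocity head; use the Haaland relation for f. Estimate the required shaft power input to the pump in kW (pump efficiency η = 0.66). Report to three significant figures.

V = 4Q/(πD²) = 2.526 m/s; Re = 6.24×10^5; ε/D = 0.00115; f = 0.02076
h_f = f(L/D)V²/2g = 14.28 m
Total head H = z + h_f = 49.5 + 14.28 = 63.78 m
P_hyd = ρgQH = 1000·9.81·0.276·63.78 = 172.7 kW
P_shaft = P_hyd/η = 172.7/0.66 = 261.6 kW

P_shaft ≈ 262 kW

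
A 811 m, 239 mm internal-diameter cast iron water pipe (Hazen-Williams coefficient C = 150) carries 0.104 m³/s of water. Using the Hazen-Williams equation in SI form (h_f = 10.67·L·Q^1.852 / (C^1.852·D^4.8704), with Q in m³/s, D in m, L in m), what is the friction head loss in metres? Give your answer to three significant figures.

h_f ≈ 13.0 m

h_f = 10.67·811·0.104^1.852 / (150^1.852·0.239^4.8704) = 13.00 m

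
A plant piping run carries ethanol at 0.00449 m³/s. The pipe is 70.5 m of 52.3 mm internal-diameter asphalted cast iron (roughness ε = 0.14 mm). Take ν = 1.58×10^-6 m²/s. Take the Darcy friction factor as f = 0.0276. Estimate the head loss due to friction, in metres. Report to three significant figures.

V = 4Q/(πD²) = 4·0.00449/(π·0.0523²) = 2.090 m/s
h_f = f(L/D)V²/(2g) = 0.02760·(70.5/0.0523)·2.090²/(2·9.81) = 8.283 m

h_f ≈ 8.28 m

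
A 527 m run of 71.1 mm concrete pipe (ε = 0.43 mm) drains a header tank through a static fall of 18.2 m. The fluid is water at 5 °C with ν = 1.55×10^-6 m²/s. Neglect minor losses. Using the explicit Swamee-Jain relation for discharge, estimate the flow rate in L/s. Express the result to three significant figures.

Q ≈ 4.75 L/s

Swamee-Jain (Type II): Q = -0.965·√(gD⁵h_f/L)·ln[ε/(3.7D) + √(3.17ν²L/(gD³h_f))]
√(gD⁵h_f/L) = √(9.81·0.0711⁵·18.2/527) = 7.846×10^-4
ε/(3.7D) = 0.00163; √(3.17ν²L/(gD³h_f)) = 2.50×10^-4
Q = -0.965·7.846×10^-4·ln(0.001885) = 0.004750 m³/s
Check: V = 1.20 m/s, Re = 5.49×10^4, f = 0.03402, h_f = 18.4 m ≈ 18.2 m ✓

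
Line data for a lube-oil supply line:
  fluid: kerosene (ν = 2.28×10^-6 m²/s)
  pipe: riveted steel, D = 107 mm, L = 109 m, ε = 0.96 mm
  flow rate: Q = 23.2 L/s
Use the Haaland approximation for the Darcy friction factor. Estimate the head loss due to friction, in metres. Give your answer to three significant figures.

h_f ≈ 12.8 m

V = 4Q/(πD²) = 4·0.0232/(π·0.107²) = 2.580 m/s
Re = VD/ν = 2.580·0.107/2.28×10^-6 = 1.21×10^5 → turbulent
ε/D = 0.96/107 = 0.00897
Haaland: f = 0.03712
h_f = f(L/D)V²/(2g) = 0.03712·(109/0.107)·2.580²/(2·9.81) = 12.83 m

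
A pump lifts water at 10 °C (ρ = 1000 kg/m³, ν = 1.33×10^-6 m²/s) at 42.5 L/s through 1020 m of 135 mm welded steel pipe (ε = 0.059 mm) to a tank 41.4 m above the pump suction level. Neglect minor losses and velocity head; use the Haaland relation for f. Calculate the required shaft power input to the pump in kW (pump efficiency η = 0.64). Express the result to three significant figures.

V = 4Q/(πD²) = 2.969 m/s; Re = 3.01×10^5; ε/D = 4.37×10^-4; f = 0.01769
h_f = f(L/D)V²/2g = 60.06 m
Total head H = z + h_f = 41.4 + 60.06 = 101.5 m
P_hyd = ρgQH = 1000·9.81·0.0425·101.5 = 42.30 kW
P_shaft = P_hyd/η = 42.30/0.64 = 66.10 kW

P_shaft ≈ 66.1 kW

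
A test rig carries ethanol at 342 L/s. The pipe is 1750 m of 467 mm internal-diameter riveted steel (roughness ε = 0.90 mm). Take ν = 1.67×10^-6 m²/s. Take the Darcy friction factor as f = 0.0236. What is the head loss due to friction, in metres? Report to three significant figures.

V = 4Q/(πD²) = 4·0.342/(π·0.467²) = 1.997 m/s
h_f = f(L/D)V²/(2g) = 0.02360·(1750/0.467)·1.997²/(2·9.81) = 17.97 m

h_f ≈ 18.0 m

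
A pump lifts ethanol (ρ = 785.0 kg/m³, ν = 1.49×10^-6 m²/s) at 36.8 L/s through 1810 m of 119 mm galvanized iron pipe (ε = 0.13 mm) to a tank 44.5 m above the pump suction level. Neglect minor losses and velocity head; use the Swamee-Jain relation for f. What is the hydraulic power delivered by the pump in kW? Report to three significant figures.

V = 4Q/(πD²) = 3.309 m/s; Re = 2.64×10^5; ε/D = 0.00109; f = 0.02124
h_f = f(L/D)V²/2g = 180.3 m
Total head H = z + h_f = 44.5 + 180.3 = 224.8 m
P_hyd = ρgQH = 785.0·9.81·0.0368·224.8 = 63.70 kW

P_hyd ≈ 63.7 kW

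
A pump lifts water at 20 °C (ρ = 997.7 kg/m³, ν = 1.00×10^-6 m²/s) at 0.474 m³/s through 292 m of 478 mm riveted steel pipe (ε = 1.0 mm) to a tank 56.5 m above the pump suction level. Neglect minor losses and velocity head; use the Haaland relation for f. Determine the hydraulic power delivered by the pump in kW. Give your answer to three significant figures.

V = 4Q/(πD²) = 2.641 m/s; Re = 1.26×10^6; ε/D = 0.00209; f = 0.02388
h_f = f(L/D)V²/2g = 5.187 m
Total head H = z + h_f = 56.5 + 5.187 = 61.69 m
P_hyd = ρgQH = 997.7·9.81·0.474·61.69 = 286.2 kW

P_hyd ≈ 286 kW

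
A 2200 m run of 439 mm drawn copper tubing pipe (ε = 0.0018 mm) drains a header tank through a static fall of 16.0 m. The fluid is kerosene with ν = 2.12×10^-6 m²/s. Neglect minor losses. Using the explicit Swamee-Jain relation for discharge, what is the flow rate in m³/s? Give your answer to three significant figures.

Swamee-Jain (Type II): Q = -0.965·√(gD⁵h_f/L)·ln[ε/(3.7D) + √(3.17ν²L/(gD³h_f))]
√(gD⁵h_f/L) = √(9.81·0.439⁵·16.0/2200) = 0.03411
ε/(3.7D) = 1.11×10^-6; √(3.17ν²L/(gD³h_f)) = 4.86×10^-5
Q = -0.965·0.03411·ln(4.969×10^-5) = 0.3262 m³/s
Check: V = 2.15 m/s, Re = 4.46×10^5, f = 0.01342, h_f = 15.9 m ≈ 16.0 m ✓

Q ≈ 0.326 m³/s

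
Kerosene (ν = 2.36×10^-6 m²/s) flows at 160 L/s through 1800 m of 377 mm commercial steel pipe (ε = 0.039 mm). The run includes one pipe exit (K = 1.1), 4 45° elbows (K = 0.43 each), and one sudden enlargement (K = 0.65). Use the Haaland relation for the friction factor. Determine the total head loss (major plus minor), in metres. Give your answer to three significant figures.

V = 4Q/(πD²) = 1.433 m/s; V²/2g = 0.1047 m
Re = 2.29×10^5, ε/D = 1.03×10^-4 → f = 0.01587 (Haaland)
Major: h_f = f(L/D)·V²/2g = 0.01587·4775·0.1047 = 7.936 m
Minor: ΣK = 3.47; h_m = ΣK·V²/2g = 0.3634 m
Total H_L = 7.936 + 0.3634 = 8.300 m

H_L ≈ 8.30 m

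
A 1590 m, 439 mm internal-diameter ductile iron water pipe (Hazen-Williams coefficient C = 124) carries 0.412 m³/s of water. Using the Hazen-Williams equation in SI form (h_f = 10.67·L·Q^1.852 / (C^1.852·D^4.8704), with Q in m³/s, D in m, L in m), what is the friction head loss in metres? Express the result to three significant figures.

h_f = 10.67·1590·0.412^1.852 / (124^1.852·0.439^4.8704) = 24.03 m

h_f ≈ 24.0 m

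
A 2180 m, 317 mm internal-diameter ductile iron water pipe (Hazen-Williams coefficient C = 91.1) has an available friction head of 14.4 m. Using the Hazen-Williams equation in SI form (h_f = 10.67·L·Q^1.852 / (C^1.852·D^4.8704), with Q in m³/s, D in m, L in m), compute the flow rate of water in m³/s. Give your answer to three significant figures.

Q ≈ 0.0822 m³/s

Rearranging: Q = [h_f·C^1.852·D^4.8704 / (10.67·L)]^(1/1.852)
Q = [14.4·91.1^1.852·0.317^4.8704 / (10.67·2180)]^0.540 = 0.08224 m³/s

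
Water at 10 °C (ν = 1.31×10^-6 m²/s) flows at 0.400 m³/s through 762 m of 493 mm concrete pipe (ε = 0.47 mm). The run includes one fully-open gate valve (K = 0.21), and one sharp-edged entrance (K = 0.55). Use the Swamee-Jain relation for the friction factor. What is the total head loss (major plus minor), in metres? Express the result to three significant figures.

V = 4Q/(πD²) = 2.095 m/s; V²/2g = 0.2238 m
Re = 7.89×10^5, ε/D = 9.53×10^-4 → f = 0.01991 (Swamee-Jain)
Major: h_f = f(L/D)·V²/2g = 0.01991·1546·0.2238 = 6.886 m
Minor: ΣK = 0.760; h_m = ΣK·V²/2g = 0.1701 m
Total H_L = 6.886 + 0.1701 = 7.056 m

H_L ≈ 7.06 m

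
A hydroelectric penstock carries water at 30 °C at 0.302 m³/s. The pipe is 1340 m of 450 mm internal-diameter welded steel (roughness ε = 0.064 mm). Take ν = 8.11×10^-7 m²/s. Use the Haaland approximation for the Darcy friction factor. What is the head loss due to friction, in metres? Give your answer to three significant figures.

h_f ≈ 7.59 m

V = 4Q/(πD²) = 4·0.302/(π·0.450²) = 1.899 m/s
Re = VD/ν = 1.899·0.450/8.11×10^-7 = 1.05×10^6 → turbulent
ε/D = 0.064/450 = 1.42×10^-4
Haaland: f = 0.01386
h_f = f(L/D)V²/(2g) = 0.01386·(1340/0.450)·1.899²/(2·9.81) = 7.586 m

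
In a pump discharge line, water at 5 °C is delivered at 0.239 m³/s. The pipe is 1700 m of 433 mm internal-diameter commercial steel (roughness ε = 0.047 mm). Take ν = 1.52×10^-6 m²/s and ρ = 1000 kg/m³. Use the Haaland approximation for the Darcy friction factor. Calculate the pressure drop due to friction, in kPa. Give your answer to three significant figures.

Δp ≈ 74.9 kPa

V = 4Q/(πD²) = 4·0.239/(π·0.433²) = 1.623 m/s
Re = VD/ν = 1.623·0.433/1.52×10^-6 = 4.62×10^5 → turbulent
ε/D = 0.047/433 = 1.09×10^-4
Haaland: f = 0.01449
h_f = f(L/D)V²/(2g) = 0.01449·(1700/0.433)·1.623²/(2·9.81) = 7.637 m
Δp = ρg·h_f = 1000·9.81·7.637 = 74.92 kPa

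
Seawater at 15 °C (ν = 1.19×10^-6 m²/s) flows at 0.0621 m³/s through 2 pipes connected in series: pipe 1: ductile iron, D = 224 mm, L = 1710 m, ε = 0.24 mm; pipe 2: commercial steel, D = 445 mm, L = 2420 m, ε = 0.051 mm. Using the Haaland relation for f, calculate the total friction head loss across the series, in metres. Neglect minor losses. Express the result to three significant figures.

H ≈ 20.9 m

Pipe 1: V = 1.576 m/s, Re = 2.97×10^5, ε/D = 0.00107, f = 0.02083, h_1 = f(L/D)V²/2g = 20.12 m
Pipe 2: V = 0.3993 m/s, Re = 1.49×10^5, ε/D = 1.15×10^-4, f = 0.01708, h_2 = f(L/D)V²/2g = 0.7547 m
Series → Q common, losses add: H = Σh = 20.88 m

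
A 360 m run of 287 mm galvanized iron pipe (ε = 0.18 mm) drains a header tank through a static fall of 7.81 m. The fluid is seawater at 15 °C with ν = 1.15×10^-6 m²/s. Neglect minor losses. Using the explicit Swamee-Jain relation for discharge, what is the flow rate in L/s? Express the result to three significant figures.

Q ≈ 167 L/s

Swamee-Jain (Type II): Q = -0.965·√(gD⁵h_f/L)·ln[ε/(3.7D) + √(3.17ν²L/(gD³h_f))]
√(gD⁵h_f/L) = √(9.81·0.287⁵·7.81/360) = 0.02036
ε/(3.7D) = 1.70×10^-4; √(3.17ν²L/(gD³h_f)) = 2.89×10^-5
Q = -0.965·0.02036·ln(1.984×10^-4) = 0.1675 m³/s
Check: V = 2.59 m/s, Re = 6.46×10^5, f = 0.01834, h_f = 7.86 m ≈ 7.81 m ✓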